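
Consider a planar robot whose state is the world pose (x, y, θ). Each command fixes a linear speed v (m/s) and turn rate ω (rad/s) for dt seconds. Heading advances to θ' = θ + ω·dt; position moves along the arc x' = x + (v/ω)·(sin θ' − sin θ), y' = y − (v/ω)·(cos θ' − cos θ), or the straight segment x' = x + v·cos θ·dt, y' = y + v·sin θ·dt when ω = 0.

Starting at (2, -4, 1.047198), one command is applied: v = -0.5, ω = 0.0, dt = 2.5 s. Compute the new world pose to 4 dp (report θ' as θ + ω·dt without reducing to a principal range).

(1.3750, -5.0825, 1.0472)

θ' = 1.0472 + 0.0·2.5 = 1.0472
ω = 0 → straight: x' = 2 + -0.5·cos(1.0472)·2.5 = 1.3750
y' = -4 + -0.5·sin(1.0472)·2.5 = -5.0825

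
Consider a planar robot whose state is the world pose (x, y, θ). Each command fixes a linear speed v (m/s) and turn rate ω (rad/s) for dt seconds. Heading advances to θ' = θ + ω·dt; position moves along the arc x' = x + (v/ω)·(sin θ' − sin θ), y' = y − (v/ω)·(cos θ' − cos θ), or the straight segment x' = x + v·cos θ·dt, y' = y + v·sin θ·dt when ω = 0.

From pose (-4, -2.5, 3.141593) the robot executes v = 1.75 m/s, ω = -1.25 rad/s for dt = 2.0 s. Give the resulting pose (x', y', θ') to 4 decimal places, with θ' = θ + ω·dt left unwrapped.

(-4.8379, 0.0216, 0.6416)

θ' = 3.1416 + -1.25·2.0 = 0.6416
R = v/ω = 1.75/-1.25 = -1.4000
x' = -4 + -1.4000·(sin 0.6416 − sin 3.1416) = -4.8379
y' = -2.5 − -1.4000·(cos 0.6416 − cos 3.1416) = 0.0216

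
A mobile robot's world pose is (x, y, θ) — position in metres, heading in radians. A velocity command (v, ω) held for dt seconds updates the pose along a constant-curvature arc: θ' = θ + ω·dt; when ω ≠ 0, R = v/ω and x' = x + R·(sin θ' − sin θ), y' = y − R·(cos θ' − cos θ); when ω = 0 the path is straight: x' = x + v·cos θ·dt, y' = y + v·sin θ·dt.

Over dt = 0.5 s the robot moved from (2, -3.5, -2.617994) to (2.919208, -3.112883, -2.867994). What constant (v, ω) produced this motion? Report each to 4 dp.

Δθ = -2.867994 − -2.617994 = -0.250000
ω = Δθ/dt = -0.250000/0.5 = -0.5000
R = Δx/(sin θ' − sin θ) = 4.0000
v = R·ω = 4.0000·-0.5000 = -2.0000

v = -2.0000, ω = -0.5000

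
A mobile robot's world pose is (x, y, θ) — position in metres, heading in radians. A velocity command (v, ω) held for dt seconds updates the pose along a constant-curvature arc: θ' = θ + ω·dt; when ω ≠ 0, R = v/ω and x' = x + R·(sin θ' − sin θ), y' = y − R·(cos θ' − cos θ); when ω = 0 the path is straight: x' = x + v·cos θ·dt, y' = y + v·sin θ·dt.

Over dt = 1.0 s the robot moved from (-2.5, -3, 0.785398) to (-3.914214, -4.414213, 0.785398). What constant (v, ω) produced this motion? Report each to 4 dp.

v = -2.0000, ω = 0.0000

Δθ = 0.785398 − 0.785398 = 0.000000
ω = Δθ/dt = 0.000000/1.0 = 0.0000
ω = 0 → v = (Δx·cos θ + Δy·sin θ)/dt = -2.0000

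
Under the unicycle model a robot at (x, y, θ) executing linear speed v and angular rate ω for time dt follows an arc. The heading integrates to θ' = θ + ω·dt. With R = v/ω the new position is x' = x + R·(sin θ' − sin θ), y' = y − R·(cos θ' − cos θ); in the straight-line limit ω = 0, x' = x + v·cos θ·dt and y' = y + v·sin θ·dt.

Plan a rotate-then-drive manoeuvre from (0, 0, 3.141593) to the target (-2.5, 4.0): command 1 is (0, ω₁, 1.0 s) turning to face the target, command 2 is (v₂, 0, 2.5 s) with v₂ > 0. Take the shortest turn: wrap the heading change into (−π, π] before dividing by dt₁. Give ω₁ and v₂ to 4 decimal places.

ω₁ = -1.0122, v₂ = 1.8868

heading to target = atan2(4−0, -2.5−0) = 2.1294
Δθ = wrap(2.1294 − 3.1416) = -1.0122; ω₁ = Δθ/dt₁ = -1.0122
distance = √((-2.5−0)² + (4−0)²) = 4.7170; v₂ = distance/dt₂ = 1.8868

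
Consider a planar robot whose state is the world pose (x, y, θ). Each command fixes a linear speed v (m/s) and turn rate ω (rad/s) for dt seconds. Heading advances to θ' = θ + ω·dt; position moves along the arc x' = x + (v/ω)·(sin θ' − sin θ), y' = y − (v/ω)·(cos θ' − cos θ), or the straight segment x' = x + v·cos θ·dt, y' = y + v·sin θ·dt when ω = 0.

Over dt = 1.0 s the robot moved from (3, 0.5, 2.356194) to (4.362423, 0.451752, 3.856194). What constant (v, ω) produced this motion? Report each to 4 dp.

v = -1.5000, ω = 1.5000

Δθ = 3.856194 − 2.356194 = 1.500000
ω = Δθ/dt = 1.500000/1.0 = 1.5000
R = Δx/(sin θ' − sin θ) = -1.0000
v = R·ω = -1.0000·1.5000 = -1.5000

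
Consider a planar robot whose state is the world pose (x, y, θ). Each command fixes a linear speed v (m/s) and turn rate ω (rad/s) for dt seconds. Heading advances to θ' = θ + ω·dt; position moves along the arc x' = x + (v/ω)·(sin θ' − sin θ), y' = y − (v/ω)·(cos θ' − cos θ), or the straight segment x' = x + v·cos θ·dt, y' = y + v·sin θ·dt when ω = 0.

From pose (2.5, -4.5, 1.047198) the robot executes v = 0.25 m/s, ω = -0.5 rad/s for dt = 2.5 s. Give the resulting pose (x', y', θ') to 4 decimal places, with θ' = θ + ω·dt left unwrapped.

(3.0337, -4.2602, -0.2028)

θ' = 1.0472 + -0.5·2.5 = -0.2028
R = v/ω = 0.25/-0.5 = -0.5000
x' = 2.5 + -0.5000·(sin -0.2028 − sin 1.0472) = 3.0337
y' = -4.5 − -0.5000·(cos -0.2028 − cos 1.0472) = -4.2602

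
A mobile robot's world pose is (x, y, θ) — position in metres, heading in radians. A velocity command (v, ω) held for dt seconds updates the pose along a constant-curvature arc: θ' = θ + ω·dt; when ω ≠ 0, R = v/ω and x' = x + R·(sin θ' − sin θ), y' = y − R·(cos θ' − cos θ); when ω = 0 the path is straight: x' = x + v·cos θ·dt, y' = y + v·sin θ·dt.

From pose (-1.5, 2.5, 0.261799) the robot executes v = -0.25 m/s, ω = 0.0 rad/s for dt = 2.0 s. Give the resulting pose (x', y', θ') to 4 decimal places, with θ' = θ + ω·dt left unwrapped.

θ' = 0.2618 + 0.0·2.0 = 0.2618
ω = 0 → straight: x' = -1.5 + -0.25·cos(0.2618)·2.0 = -1.9830
y' = 2.5 + -0.25·sin(0.2618)·2.0 = 2.3706

(-1.9830, 2.3706, 0.2618)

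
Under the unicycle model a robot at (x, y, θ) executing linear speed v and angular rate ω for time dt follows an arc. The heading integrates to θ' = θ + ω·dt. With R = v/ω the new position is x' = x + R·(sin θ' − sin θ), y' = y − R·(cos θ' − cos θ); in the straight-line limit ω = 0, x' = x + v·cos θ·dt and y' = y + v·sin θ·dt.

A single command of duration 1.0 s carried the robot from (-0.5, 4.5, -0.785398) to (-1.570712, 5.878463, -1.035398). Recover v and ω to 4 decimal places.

Δθ = -1.035398 − -0.785398 = -0.250000
ω = Δθ/dt = -0.250000/1.0 = -0.2500
R = −Δy/(cos θ' − cos θ) = 7.0000
v = R·ω = 7.0000·-0.2500 = -1.7500

v = -1.7500, ω = -0.2500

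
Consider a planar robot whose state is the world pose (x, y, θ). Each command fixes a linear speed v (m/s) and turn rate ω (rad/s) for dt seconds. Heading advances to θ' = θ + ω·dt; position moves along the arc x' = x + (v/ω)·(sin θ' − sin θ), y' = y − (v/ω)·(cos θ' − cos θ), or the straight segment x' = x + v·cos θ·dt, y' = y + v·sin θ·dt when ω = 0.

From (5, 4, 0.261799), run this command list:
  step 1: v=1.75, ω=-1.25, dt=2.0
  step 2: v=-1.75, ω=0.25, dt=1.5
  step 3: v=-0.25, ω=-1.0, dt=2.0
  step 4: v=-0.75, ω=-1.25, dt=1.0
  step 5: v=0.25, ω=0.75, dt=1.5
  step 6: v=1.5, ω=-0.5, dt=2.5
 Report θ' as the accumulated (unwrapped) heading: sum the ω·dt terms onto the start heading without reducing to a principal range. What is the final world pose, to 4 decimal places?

(7.8226, 7.3713, -5.2382)

step 1: θ'=-2.2382 (R=-1.4000) → pose (6.4619, 1.7812, -2.2382)
step 2: θ'=-1.8632 (R=-7.0000) → pose (7.6668, 4.0960, -1.8632)
step 3: θ'=-3.8632 (R=0.2500) → pose (8.0713, 4.2117, -3.8632)
step 4: θ'=-5.1132 (R=0.6000) → pose (8.2274, 3.5271, -5.1132)
step 5: θ'=-3.9882 (R=0.3333) → pose (8.1702, 3.8780, -3.9882)
step 6: θ'=-5.2382 (R=-3.0000) → pose (7.8226, 7.3713, -5.2382)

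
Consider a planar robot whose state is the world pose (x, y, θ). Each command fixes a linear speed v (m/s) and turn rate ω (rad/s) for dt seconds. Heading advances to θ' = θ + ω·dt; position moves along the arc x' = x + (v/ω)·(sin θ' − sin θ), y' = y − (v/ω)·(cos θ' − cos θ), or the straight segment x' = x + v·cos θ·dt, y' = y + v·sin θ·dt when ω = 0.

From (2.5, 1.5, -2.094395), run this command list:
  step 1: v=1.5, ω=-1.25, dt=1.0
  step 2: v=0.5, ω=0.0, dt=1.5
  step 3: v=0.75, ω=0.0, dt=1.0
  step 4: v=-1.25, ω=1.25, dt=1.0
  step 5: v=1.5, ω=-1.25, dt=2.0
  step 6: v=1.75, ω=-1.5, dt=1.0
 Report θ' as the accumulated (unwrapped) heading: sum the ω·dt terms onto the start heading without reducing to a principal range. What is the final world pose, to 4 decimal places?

(-0.4740, 3.4482, -6.0944)

step 1: θ'=-3.3444 (R=-1.2000) → pose (1.2191, 0.9246, -3.3444)
step 2: θ'=-3.3444 (straight) → pose (0.4844, 1.0757, -3.3444)
step 3: θ'=-3.3444 (straight) → pose (-0.2502, 1.2267, -3.3444)
step 4: θ'=-2.0944 (R=-1.0000) → pose (0.8173, 1.7062, -2.0944)
step 5: θ'=-4.5944 (R=-1.2000) → pose (-1.4136, 2.1650, -4.5944)
step 6: θ'=-6.0944 (R=-1.1667) → pose (-0.4740, 3.4482, -6.0944)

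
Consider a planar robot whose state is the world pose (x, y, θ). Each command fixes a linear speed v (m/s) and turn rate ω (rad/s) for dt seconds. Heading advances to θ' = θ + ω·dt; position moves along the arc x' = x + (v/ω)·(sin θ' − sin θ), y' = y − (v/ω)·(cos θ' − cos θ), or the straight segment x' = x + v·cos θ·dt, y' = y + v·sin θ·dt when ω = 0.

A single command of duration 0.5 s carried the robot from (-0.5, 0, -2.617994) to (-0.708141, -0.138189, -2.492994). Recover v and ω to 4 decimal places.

v = 0.5000, ω = 0.2500

Δθ = -2.492994 − -2.617994 = 0.125000
ω = Δθ/dt = 0.125000/0.5 = 0.2500
R = Δx/(sin θ' − sin θ) = 2.0000
v = R·ω = 2.0000·0.2500 = 0.5000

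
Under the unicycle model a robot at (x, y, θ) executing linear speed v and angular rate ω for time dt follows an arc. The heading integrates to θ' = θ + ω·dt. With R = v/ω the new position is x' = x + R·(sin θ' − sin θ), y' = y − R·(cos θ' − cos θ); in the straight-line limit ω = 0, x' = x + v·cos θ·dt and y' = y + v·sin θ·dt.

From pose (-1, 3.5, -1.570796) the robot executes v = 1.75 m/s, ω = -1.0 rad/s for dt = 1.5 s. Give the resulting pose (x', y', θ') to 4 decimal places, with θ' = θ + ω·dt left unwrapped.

(-2.6262, 1.7544, -3.0708)

θ' = -1.5708 + -1.0·1.5 = -3.0708
R = v/ω = 1.75/-1.0 = -1.7500
x' = -1 + -1.7500·(sin -3.0708 − sin -1.5708) = -2.6262
y' = 3.5 − -1.7500·(cos -3.0708 − cos -1.5708) = 1.7544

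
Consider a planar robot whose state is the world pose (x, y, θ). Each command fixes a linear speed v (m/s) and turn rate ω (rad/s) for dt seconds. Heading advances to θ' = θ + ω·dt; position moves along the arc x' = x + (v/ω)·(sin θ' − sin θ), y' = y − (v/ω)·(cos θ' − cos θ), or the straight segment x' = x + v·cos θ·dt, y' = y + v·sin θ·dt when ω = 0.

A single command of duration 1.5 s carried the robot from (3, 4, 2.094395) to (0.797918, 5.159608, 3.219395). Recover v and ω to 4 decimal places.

Δθ = 3.219395 − 2.094395 = 1.125000
ω = Δθ/dt = 1.125000/1.5 = 0.7500
R = Δx/(sin θ' − sin θ) = 2.3333
v = R·ω = 2.3333·0.7500 = 1.7500

v = 1.7500, ω = 0.7500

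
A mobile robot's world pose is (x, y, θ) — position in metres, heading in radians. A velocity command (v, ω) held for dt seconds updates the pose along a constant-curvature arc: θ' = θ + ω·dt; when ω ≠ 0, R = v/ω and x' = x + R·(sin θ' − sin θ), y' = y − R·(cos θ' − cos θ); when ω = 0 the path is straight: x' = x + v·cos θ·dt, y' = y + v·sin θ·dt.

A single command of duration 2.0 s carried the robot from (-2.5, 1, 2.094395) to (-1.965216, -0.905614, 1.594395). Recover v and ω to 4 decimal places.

Δθ = 1.594395 − 2.094395 = -0.500000
ω = Δθ/dt = -0.500000/2.0 = -0.2500
R = −Δy/(cos θ' − cos θ) = 4.0000
v = R·ω = 4.0000·-0.2500 = -1.0000

v = -1.0000, ω = -0.2500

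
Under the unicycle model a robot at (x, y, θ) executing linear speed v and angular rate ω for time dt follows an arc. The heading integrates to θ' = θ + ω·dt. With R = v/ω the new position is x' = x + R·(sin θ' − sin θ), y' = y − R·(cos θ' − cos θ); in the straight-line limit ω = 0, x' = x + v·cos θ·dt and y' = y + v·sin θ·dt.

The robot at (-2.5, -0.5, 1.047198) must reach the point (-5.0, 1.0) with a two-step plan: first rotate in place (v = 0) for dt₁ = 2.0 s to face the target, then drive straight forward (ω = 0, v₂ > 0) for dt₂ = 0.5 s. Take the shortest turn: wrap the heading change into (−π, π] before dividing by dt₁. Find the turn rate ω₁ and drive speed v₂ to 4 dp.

heading to target = atan2(1−-0.5, -5−-2.5) = 2.6012
Δθ = wrap(2.6012 − 1.0472) = 1.5540; ω₁ = Δθ/dt₁ = 0.7770
distance = √((-5−-2.5)² + (1−-0.5)²) = 2.9155; v₂ = distance/dt₂ = 5.8310

ω₁ = 0.7770, v₂ = 5.8310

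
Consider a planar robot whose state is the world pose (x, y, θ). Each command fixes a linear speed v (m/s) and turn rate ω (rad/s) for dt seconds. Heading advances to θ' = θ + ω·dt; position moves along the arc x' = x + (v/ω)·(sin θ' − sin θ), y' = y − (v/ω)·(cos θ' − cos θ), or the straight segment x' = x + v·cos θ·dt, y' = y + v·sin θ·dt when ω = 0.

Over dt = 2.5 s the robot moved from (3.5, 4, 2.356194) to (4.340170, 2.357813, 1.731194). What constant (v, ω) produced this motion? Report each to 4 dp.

v = -0.7500, ω = -0.2500

Δθ = 1.731194 − 2.356194 = -0.625000
ω = Δθ/dt = -0.625000/2.5 = -0.2500
R = −Δy/(cos θ' − cos θ) = 3.0000
v = R·ω = 3.0000·-0.2500 = -0.7500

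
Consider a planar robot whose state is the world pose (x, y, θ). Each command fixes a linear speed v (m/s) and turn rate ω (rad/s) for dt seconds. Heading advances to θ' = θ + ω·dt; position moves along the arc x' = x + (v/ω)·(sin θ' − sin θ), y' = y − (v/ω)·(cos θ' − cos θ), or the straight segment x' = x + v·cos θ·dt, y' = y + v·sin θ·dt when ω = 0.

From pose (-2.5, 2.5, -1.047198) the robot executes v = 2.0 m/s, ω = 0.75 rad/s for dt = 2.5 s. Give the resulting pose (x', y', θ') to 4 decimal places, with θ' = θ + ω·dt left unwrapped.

(1.7733, 2.0293, 0.8278)

θ' = -1.0472 + 0.75·2.5 = 0.8278
R = v/ω = 2.0/0.75 = 2.6667
x' = -2.5 + 2.6667·(sin 0.8278 − sin -1.0472) = 1.7733
y' = 2.5 − 2.6667·(cos 0.8278 − cos -1.0472) = 2.0293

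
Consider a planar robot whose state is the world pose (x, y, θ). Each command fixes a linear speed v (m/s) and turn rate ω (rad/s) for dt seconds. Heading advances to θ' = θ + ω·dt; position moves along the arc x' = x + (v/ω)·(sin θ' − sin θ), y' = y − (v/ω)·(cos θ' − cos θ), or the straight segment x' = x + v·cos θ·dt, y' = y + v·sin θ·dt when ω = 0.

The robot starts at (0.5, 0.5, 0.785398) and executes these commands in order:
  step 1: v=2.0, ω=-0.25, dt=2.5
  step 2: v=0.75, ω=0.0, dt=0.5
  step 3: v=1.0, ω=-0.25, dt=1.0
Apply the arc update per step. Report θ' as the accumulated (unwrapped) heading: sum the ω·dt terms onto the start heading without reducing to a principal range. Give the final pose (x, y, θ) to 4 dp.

(6.2461, 2.8356, -0.0896)

step 1: θ'=0.1604 (R=-8.0000) → pose (4.8792, 2.7405, 0.1604)
step 2: θ'=0.1604 (straight) → pose (5.2494, 2.8003, 0.1604)
step 3: θ'=-0.0896 (R=-4.0000) → pose (6.2461, 2.8356, -0.0896)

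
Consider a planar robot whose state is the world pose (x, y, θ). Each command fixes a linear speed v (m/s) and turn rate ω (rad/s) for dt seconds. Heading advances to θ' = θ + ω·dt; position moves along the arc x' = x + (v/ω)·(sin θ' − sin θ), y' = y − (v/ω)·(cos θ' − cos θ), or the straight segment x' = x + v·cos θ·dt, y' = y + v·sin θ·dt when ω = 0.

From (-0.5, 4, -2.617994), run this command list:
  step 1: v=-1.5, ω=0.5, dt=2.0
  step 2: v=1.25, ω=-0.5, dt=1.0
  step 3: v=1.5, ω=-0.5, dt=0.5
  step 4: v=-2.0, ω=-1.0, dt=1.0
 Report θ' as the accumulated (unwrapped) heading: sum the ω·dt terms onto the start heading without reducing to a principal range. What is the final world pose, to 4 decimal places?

step 1: θ'=-1.6180 (R=-3.0000) → pose (0.9967, 6.4565, -1.6180)
step 2: θ'=-2.1180 (R=-2.5000) → pose (0.6344, 5.2737, -2.1180)
step 3: θ'=-2.3680 (R=-3.0000) → pose (0.1686, 4.6884, -2.3680)
step 4: θ'=-3.3680 (R=2.0000) → pose (2.0150, 5.2066, -3.3680)

(2.0150, 5.2066, -3.3680)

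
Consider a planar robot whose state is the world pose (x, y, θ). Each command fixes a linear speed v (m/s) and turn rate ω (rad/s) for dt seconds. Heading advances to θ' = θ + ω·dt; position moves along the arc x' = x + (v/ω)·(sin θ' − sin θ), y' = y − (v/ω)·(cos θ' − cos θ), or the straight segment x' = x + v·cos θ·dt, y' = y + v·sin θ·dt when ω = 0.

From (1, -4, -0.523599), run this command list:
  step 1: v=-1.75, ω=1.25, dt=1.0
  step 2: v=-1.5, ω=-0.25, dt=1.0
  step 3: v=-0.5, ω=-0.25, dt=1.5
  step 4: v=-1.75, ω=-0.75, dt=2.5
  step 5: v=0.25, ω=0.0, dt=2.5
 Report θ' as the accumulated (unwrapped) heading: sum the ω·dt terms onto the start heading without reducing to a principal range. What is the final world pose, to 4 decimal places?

(-5.2258, -3.0456, -1.7736)

step 1: θ'=0.7264 (R=-1.4000) → pose (-0.6299, -4.1658, 0.7264)
step 2: θ'=0.4764 (R=6.0000) → pose (-1.8635, -5.0123, 0.4764)
step 3: θ'=0.1014 (R=2.0000) → pose (-2.5782, -5.2248, 0.1014)
step 4: θ'=-1.7736 (R=2.3333) → pose (-5.0999, -2.4334, -1.7736)
step 5: θ'=-1.7736 (straight) → pose (-5.2258, -3.0456, -1.7736)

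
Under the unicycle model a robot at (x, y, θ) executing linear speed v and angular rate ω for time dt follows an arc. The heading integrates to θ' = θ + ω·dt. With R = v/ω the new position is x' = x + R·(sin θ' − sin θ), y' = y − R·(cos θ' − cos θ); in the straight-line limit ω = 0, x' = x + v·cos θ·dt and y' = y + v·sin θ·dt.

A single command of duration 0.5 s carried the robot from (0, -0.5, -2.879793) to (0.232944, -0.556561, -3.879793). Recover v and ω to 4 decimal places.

v = -0.5000, ω = -2.0000

Δθ = -3.879793 − -2.879793 = -1.000000
ω = Δθ/dt = -1.000000/0.5 = -2.0000
R = Δx/(sin θ' − sin θ) = 0.2500
v = R·ω = 0.2500·-2.0000 = -0.5000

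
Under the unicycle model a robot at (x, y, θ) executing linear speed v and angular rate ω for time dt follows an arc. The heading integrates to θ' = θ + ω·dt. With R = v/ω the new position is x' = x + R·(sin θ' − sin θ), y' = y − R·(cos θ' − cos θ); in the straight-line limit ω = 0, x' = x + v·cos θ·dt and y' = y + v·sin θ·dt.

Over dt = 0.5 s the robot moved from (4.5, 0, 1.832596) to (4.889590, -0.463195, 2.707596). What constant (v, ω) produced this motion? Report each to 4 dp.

Δθ = 2.707596 − 1.832596 = 0.875000
ω = Δθ/dt = 0.875000/0.5 = 1.7500
R = −Δy/(cos θ' − cos θ) = -0.7143
v = R·ω = -0.7143·1.7500 = -1.2500

v = -1.2500, ω = 1.7500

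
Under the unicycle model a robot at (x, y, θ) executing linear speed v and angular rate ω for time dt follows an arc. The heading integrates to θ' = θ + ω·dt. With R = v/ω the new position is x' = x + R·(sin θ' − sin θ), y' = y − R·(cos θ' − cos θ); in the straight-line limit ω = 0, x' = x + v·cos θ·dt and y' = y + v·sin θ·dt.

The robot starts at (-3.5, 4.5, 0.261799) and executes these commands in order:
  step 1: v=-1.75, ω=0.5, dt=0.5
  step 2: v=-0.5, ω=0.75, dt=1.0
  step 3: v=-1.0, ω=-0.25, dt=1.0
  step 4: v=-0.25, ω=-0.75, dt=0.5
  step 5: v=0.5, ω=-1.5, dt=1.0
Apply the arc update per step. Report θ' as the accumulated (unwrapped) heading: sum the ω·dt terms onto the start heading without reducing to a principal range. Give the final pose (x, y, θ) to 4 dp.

(-4.6691, 2.7448, -0.8632)

step 1: θ'=0.5118 (R=-3.5000) → pose (-4.3082, 4.1708, 0.5118)
step 2: θ'=1.2618 (R=-0.6667) → pose (-4.6168, 3.7923, 1.2618)
step 3: θ'=1.0118 (R=4.0000) → pose (-5.0362, 2.8873, 1.0118)
step 4: θ'=0.6368 (R=0.3333) → pose (-5.1206, 2.7961, 0.6368)
step 5: θ'=-0.8632 (R=-0.3333) → pose (-4.6691, 2.7448, -0.8632)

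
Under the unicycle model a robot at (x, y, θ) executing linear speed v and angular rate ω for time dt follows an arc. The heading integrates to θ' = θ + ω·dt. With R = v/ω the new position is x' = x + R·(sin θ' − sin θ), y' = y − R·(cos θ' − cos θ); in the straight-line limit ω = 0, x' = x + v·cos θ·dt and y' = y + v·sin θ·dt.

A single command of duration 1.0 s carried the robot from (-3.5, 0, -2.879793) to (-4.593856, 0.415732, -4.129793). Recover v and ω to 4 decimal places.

Δθ = -4.129793 − -2.879793 = -1.250000
ω = Δθ/dt = -1.250000/1.0 = -1.2500
R = Δx/(sin θ' − sin θ) = -1.0000
v = R·ω = -1.0000·-1.2500 = 1.2500

v = 1.2500, ω = -1.2500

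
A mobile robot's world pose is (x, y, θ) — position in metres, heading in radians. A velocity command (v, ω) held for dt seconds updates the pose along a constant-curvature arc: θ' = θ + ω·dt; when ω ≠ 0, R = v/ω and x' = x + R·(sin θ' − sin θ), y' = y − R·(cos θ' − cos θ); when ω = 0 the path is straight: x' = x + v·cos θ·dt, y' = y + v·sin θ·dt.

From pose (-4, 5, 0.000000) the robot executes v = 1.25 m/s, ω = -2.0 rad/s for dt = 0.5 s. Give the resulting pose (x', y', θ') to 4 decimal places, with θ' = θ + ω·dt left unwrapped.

θ' = 0.0000 + -2.0·0.5 = -1.0000
R = v/ω = 1.25/-2.0 = -0.6250
x' = -4 + -0.6250·(sin -1.0000 − sin 0.0000) = -3.4741
y' = 5 − -0.6250·(cos -1.0000 − cos 0.0000) = 4.7127

(-3.4741, 4.7127, -1.0000)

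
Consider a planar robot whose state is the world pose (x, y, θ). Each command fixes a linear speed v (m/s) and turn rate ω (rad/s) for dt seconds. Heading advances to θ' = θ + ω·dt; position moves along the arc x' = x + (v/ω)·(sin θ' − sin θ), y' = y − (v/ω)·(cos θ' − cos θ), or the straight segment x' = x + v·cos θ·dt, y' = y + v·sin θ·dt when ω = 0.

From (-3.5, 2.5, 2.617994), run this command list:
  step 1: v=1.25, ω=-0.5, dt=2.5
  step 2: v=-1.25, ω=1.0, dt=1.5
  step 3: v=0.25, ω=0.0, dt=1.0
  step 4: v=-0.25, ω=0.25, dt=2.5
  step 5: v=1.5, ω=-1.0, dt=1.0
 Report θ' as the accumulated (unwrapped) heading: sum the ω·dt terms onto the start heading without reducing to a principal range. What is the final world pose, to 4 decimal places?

(-4.8608, 4.0177, 2.4930)

step 1: θ'=1.3680 (R=-2.5000) → pose (-4.6988, 5.1686, 1.3680)
step 2: θ'=2.8680 (R=-1.2500) → pose (-3.8121, 3.7133, 2.8680)
step 3: θ'=2.8680 (straight) → pose (-4.0528, 3.7809, 2.8680)
step 4: θ'=3.4930 (R=-1.0000) → pose (-3.4384, 3.8048, 3.4930)
step 5: θ'=2.4930 (R=-1.5000) → pose (-4.8608, 4.0177, 2.4930)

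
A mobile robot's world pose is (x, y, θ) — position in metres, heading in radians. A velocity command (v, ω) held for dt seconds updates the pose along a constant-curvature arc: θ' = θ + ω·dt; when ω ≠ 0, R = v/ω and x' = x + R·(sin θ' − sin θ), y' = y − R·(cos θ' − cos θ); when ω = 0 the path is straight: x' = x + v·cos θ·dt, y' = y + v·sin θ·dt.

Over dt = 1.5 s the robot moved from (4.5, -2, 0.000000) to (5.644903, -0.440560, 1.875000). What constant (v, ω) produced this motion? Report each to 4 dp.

v = 1.5000, ω = 1.2500

Δθ = 1.875000 − 0.000000 = 1.875000
ω = Δθ/dt = 1.875000/1.5 = 1.2500
R = −Δy/(cos θ' − cos θ) = 1.2000
v = R·ω = 1.2000·1.2500 = 1.5000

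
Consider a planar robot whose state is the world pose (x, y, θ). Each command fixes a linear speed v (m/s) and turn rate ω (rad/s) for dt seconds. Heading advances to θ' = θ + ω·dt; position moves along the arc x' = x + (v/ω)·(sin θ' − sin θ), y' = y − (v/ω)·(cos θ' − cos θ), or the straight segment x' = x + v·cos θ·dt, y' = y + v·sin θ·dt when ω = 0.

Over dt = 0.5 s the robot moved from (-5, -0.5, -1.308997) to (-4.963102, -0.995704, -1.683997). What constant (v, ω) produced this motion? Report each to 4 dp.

Δθ = -1.683997 − -1.308997 = -0.375000
ω = Δθ/dt = -0.375000/0.5 = -0.7500
R = −Δy/(cos θ' − cos θ) = -1.3333
v = R·ω = -1.3333·-0.7500 = 1.0000

v = 1.0000, ω = -0.7500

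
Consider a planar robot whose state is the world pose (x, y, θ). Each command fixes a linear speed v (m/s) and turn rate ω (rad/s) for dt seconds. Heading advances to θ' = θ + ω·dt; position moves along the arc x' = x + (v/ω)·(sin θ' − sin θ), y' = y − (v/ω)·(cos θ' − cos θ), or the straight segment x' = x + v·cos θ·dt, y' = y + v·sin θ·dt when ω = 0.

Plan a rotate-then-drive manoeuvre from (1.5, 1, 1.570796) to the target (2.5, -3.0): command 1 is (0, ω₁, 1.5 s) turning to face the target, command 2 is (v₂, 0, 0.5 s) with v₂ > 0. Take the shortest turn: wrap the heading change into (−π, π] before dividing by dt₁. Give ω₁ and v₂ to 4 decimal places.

heading to target = atan2(-3−1, 2.5−1.5) = -1.3258
Δθ = wrap(-1.3258 − 1.5708) = -2.8966; ω₁ = Δθ/dt₁ = -1.9311
distance = √((2.5−1.5)² + (-3−1)²) = 4.1231; v₂ = distance/dt₂ = 8.2462

ω₁ = -1.9311, v₂ = 8.2462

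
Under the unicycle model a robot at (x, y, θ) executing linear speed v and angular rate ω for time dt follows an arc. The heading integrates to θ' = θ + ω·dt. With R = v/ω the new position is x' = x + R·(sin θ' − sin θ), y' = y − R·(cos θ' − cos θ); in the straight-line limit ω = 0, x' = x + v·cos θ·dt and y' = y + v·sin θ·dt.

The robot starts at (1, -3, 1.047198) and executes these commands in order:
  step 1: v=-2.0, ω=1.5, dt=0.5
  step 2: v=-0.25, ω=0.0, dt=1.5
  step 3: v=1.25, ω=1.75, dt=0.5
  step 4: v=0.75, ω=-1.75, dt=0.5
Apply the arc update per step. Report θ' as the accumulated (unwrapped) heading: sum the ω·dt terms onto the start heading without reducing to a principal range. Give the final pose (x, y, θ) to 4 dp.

step 1: θ'=1.7972 (R=-1.3333) → pose (0.8554, -3.9660, 1.7972)
step 2: θ'=1.7972 (straight) → pose (0.9396, -4.3314, 1.7972)
step 3: θ'=2.6722 (R=0.7143) → pose (0.5666, -3.8547, 2.6722)
step 4: θ'=1.7972 (R=-0.4286) → pose (0.3428, -3.5687, 1.7972)

(0.3428, -3.5687, 1.7972)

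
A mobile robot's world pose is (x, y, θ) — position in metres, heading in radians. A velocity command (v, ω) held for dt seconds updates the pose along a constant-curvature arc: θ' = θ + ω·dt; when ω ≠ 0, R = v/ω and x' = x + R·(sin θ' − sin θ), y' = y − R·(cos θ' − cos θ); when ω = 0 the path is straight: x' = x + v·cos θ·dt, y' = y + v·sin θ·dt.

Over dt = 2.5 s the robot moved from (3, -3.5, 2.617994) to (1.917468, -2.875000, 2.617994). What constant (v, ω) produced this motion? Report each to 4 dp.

v = 0.5000, ω = 0.0000

Δθ = 2.617994 − 2.617994 = 0.000000
ω = Δθ/dt = 0.000000/2.5 = 0.0000
ω = 0 → v = (Δx·cos θ + Δy·sin θ)/dt = 0.5000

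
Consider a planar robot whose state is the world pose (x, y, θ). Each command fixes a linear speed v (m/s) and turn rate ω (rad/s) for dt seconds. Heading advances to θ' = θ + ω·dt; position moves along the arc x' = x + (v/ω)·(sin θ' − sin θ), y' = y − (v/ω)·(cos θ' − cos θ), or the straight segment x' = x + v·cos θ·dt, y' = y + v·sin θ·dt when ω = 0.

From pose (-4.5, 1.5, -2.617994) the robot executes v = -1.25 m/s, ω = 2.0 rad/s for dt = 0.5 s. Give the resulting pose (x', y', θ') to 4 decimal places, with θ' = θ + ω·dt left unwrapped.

θ' = -2.6180 + 2.0·0.5 = -1.6180
R = v/ω = -1.25/2.0 = -0.6250
x' = -4.5 + -0.6250·(sin -1.6180 − sin -2.6180) = -4.1882
y' = 1.5 − -0.6250·(cos -1.6180 − cos -2.6180) = 2.0118

(-4.1882, 2.0118, -1.6180)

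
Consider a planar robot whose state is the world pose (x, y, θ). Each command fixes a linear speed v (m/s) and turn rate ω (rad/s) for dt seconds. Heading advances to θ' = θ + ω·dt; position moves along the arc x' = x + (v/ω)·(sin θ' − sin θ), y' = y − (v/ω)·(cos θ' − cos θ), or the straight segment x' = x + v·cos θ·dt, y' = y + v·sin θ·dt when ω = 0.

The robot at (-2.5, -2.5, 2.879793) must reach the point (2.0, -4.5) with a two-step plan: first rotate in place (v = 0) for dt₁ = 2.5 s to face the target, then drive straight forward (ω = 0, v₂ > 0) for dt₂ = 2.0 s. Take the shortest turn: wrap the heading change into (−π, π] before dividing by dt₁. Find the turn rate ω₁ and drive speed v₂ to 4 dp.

ω₁ = 1.1941, v₂ = 2.4622

heading to target = atan2(-4.5−-2.5, 2−-2.5) = -0.4182
Δθ = wrap(-0.4182 − 2.8798) = 2.9852; ω₁ = Δθ/dt₁ = 1.1941
distance = √((2−-2.5)² + (-4.5−-2.5)²) = 4.9244; v₂ = distance/dt₂ = 2.4622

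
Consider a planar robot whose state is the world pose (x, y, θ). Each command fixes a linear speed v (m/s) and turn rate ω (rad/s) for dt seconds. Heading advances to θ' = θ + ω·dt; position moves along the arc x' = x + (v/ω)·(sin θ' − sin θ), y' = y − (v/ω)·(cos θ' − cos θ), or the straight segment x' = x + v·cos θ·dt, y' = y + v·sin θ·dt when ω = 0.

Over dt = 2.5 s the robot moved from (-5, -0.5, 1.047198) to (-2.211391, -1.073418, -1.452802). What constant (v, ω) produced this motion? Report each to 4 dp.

v = 1.5000, ω = -1.0000

Δθ = -1.452802 − 1.047198 = -2.500000
ω = Δθ/dt = -2.500000/2.5 = -1.0000
R = Δx/(sin θ' − sin θ) = -1.5000
v = R·ω = -1.5000·-1.0000 = 1.5000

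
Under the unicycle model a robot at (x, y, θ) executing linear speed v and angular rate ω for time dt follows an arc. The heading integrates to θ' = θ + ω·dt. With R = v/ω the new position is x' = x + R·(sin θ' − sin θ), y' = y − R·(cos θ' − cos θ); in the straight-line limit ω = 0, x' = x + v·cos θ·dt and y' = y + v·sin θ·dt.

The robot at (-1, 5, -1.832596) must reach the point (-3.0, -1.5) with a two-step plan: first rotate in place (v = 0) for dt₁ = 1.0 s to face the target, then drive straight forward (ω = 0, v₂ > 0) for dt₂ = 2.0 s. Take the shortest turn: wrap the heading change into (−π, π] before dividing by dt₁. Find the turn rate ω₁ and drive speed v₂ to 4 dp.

heading to target = atan2(-1.5−5, -3−-1) = -1.8693
Δθ = wrap(-1.8693 − -1.8326) = -0.0367; ω₁ = Δθ/dt₁ = -0.0367
distance = √((-3−-1)² + (-1.5−5)²) = 6.8007; v₂ = distance/dt₂ = 3.4004

ω₁ = -0.0367, v₂ = 3.4004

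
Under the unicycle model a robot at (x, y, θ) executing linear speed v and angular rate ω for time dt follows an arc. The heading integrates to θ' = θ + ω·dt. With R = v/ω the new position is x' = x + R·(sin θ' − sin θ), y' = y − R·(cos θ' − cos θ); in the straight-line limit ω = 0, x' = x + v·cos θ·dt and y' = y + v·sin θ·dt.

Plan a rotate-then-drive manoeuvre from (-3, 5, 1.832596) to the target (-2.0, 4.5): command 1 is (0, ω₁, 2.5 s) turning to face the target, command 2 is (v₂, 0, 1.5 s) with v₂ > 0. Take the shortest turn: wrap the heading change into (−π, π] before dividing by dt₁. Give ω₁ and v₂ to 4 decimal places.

ω₁ = -0.9185, v₂ = 0.7454

heading to target = atan2(4.5−5, -2−-3) = -0.4636
Δθ = wrap(-0.4636 − 1.8326) = -2.2962; ω₁ = Δθ/dt₁ = -0.9185
distance = √((-2−-3)² + (4.5−5)²) = 1.1180; v₂ = distance/dt₂ = 0.7454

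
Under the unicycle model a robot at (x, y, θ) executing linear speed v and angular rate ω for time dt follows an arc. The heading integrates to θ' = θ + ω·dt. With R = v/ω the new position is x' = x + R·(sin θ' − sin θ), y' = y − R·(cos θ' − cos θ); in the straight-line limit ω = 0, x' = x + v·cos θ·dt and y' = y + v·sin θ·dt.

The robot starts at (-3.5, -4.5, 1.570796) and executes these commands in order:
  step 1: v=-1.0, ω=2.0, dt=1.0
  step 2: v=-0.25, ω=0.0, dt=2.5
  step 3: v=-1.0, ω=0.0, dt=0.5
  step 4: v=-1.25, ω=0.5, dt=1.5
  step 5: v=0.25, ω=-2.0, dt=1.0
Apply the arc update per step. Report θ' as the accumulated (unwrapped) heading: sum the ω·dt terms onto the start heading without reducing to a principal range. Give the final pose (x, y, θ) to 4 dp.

(-0.7056, -3.2049, 2.3208)

step 1: θ'=3.5708 (R=-0.5000) → pose (-2.7919, -4.9546, 3.5708)
step 2: θ'=3.5708 (straight) → pose (-2.2236, -4.6946, 3.5708)
step 3: θ'=3.5708 (straight) → pose (-1.7690, -4.4865, 3.5708)
step 4: θ'=4.3208 (R=-2.5000) → pose (-0.4986, -3.1674, 4.3208)
step 5: θ'=2.3208 (R=-0.1250) → pose (-0.7056, -3.2049, 2.3208)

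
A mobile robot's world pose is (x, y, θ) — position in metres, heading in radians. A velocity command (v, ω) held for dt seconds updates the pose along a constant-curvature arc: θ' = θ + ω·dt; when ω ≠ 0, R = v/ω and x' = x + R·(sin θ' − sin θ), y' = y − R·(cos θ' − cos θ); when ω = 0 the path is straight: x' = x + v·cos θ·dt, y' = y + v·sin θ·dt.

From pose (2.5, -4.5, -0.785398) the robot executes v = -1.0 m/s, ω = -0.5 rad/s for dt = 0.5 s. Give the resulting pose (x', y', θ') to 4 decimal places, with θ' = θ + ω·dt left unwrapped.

(2.1941, -4.1062, -1.0354)

θ' = -0.7854 + -0.5·0.5 = -1.0354
R = v/ω = -1.0/-0.5 = 2.0000
x' = 2.5 + 2.0000·(sin -1.0354 − sin -0.7854) = 2.1941
y' = -4.5 − 2.0000·(cos -1.0354 − cos -0.7854) = -4.1062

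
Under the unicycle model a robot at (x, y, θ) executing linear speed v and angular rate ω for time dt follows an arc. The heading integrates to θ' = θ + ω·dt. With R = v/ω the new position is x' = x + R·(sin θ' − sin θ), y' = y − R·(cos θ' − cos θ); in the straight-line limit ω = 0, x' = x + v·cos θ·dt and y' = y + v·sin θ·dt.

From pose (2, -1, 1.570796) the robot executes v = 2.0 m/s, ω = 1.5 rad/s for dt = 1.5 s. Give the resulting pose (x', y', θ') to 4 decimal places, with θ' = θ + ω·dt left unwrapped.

(-0.1709, 0.0374, 3.8208)

θ' = 1.5708 + 1.5·1.5 = 3.8208
R = v/ω = 2.0/1.5 = 1.3333
x' = 2 + 1.3333·(sin 3.8208 − sin 1.5708) = -0.1709
y' = -1 − 1.3333·(cos 3.8208 − cos 1.5708) = 0.0374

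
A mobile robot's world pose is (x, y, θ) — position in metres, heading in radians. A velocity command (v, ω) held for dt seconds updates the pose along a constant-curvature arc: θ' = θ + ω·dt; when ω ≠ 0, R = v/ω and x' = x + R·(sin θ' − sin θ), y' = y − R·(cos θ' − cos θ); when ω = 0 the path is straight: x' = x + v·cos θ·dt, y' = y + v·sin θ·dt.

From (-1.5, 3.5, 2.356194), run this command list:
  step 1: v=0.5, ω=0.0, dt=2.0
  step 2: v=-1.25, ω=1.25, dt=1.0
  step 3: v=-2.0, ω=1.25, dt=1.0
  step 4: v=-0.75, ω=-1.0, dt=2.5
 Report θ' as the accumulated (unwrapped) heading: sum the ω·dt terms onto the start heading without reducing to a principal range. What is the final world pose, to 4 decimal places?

step 1: θ'=2.3562 (straight) → pose (-2.2071, 4.2071, 2.3562)
step 2: θ'=3.6062 (R=-1.0000) → pose (-1.0519, 4.0202, 3.6062)
step 3: θ'=4.8562 (R=-1.6000) → pose (-0.1854, 5.6799, 4.8562)
step 4: θ'=2.3562 (R=0.7500) → pose (1.0872, 6.3177, 2.3562)

(1.0872, 6.3177, 2.3562)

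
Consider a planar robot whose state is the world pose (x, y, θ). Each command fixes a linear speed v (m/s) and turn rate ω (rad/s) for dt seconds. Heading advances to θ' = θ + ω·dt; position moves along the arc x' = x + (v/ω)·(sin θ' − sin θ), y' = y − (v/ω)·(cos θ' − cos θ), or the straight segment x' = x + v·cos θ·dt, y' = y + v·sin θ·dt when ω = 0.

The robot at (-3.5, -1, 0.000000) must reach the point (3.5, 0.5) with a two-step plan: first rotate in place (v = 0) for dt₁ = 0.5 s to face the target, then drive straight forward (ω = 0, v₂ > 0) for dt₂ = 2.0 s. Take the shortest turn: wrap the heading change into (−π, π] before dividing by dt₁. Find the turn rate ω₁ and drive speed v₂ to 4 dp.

ω₁ = 0.4222, v₂ = 3.5795

heading to target = atan2(0.5−-1, 3.5−-3.5) = 0.2111
Δθ = wrap(0.2111 − 0.0000) = 0.2111; ω₁ = Δθ/dt₁ = 0.4222
distance = √((3.5−-3.5)² + (0.5−-1)²) = 7.1589; v₂ = distance/dt₂ = 3.5795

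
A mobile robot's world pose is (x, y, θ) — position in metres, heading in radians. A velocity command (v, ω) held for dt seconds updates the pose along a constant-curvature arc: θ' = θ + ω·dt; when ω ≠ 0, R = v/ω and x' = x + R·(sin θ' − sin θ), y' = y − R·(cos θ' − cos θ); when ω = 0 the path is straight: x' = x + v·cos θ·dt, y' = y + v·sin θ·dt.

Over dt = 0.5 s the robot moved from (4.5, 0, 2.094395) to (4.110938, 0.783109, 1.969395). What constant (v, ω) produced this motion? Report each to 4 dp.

v = 1.7500, ω = -0.2500

Δθ = 1.969395 − 2.094395 = -0.125000
ω = Δθ/dt = -0.125000/0.5 = -0.2500
R = −Δy/(cos θ' − cos θ) = -7.0000
v = R·ω = -7.0000·-0.2500 = 1.7500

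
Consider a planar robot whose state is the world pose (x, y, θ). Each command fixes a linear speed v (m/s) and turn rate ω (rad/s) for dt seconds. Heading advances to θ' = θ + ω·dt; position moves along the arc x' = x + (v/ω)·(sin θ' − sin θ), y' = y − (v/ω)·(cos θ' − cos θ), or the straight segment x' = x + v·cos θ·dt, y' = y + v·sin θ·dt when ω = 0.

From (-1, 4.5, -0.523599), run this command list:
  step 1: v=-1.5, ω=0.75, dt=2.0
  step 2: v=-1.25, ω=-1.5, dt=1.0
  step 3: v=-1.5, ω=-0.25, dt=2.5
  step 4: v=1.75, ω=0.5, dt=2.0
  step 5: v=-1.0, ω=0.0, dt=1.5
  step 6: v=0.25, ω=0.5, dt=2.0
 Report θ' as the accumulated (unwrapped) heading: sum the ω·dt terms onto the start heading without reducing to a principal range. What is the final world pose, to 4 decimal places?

(-5.5960, 4.7304, 0.8514)

step 1: θ'=0.9764 (R=-2.0000) → pose (-3.6570, 3.8880, 0.9764)
step 2: θ'=-0.5236 (R=0.8333) → pose (-4.7640, 3.6330, -0.5236)
step 3: θ'=-1.1486 (R=6.0000) → pose (-7.2372, 6.3705, -1.1486)
step 4: θ'=-0.1486 (R=3.5000) → pose (-4.5627, 4.3433, -0.1486)
step 5: θ'=-0.1486 (straight) → pose (-6.0462, 4.5653, -0.1486)
step 6: θ'=0.8514 (R=0.5000) → pose (-5.5960, 4.7304, 0.8514)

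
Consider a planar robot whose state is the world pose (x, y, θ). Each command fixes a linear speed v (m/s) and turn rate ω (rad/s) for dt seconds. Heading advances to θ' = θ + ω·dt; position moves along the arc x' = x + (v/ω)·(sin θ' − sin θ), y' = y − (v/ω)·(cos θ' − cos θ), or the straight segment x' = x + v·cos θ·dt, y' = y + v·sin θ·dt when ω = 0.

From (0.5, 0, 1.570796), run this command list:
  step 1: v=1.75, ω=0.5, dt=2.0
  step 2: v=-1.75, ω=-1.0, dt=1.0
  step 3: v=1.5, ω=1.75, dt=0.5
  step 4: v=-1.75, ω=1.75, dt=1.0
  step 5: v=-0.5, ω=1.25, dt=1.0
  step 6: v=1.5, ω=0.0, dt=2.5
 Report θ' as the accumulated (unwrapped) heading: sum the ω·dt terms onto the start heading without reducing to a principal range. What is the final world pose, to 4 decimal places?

(3.3579, 0.0836, 5.4458)

step 1: θ'=2.5708 (R=3.5000) → pose (-1.1089, 2.9451, 2.5708)
step 2: θ'=1.5708 (R=1.7500) → pose (-0.3045, 1.4726, 1.5708)
step 3: θ'=2.4458 (R=0.8571) → pose (-0.6122, 2.1305, 2.4458)
step 4: θ'=4.1958 (R=-1.0000) → pose (0.8983, 2.4041, 4.1958)
step 5: θ'=5.4458 (R=-0.4000) → pose (0.8477, 2.8694, 5.4458)
step 6: θ'=5.4458 (straight) → pose (3.3579, 0.0836, 5.4458)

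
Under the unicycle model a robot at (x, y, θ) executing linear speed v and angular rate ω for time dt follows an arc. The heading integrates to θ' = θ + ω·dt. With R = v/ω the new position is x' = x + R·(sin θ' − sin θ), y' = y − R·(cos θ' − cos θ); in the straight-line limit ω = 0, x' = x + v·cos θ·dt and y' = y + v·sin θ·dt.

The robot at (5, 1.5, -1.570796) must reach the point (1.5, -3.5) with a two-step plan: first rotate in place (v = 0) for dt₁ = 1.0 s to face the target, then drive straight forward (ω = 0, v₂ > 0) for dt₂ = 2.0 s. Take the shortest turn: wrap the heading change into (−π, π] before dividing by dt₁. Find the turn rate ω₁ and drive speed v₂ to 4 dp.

ω₁ = -0.6107, v₂ = 3.0516

heading to target = atan2(-3.5−1.5, 1.5−5) = -2.1815
Δθ = wrap(-2.1815 − -1.5708) = -0.6107; ω₁ = Δθ/dt₁ = -0.6107
distance = √((1.5−5)² + (-3.5−1.5)²) = 6.1033; v₂ = distance/dt₂ = 3.0516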